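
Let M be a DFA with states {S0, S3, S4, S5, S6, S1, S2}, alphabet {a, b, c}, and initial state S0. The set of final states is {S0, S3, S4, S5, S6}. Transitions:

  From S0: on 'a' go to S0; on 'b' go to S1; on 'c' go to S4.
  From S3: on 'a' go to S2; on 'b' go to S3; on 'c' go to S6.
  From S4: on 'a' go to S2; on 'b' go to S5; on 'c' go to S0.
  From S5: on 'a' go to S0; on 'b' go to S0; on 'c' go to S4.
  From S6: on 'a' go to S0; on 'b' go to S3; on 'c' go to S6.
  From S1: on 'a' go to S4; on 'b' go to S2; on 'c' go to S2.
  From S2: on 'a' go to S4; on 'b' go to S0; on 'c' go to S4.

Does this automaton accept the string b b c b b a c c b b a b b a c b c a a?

Trace: S0 -b-> S1 -b-> S2 -c-> S4 -b-> S5 -b-> S0 -a-> S0 -c-> S4 -c-> S0 -b-> S1 -b-> S2 -a-> S4 -b-> S5 -b-> S0 -a-> S0 -c-> S4 -b-> S5 -c-> S4 -a-> S2 -a-> S4
End state S4 is accepting.

Yes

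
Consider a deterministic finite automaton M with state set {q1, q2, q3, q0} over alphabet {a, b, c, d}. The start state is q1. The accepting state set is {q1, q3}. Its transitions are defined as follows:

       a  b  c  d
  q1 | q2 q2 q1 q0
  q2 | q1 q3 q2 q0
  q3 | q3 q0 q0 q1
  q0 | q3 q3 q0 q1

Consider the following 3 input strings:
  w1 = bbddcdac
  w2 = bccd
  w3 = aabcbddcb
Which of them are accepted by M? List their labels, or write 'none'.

w3

w1: q1 → q2 → q3 → q1 → q0 → q0 → q1 → q2 → q2  → end q2, rejected
w2: q1 → q2 → q2 → q2 → q0  → end q0, rejected
w3: q1 → q2 → q1 → q2 → q2 → q3 → q1 → q0 → q0 → q3  → end q3, accepted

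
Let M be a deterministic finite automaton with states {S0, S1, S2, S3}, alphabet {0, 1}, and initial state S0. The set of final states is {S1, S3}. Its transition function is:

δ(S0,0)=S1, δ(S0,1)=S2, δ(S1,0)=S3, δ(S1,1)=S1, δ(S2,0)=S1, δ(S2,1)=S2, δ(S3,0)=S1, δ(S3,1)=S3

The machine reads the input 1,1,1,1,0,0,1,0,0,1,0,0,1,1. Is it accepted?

Trace: S0 -1-> S2 -1-> S2 -1-> S2 -1-> S2 -0-> S1 -0-> S3 -1-> S3 -0-> S1 -0-> S3 -1-> S3 -0-> S1 -0-> S3 -1-> S3 -1-> S3
End state S3 is accepting.

Yes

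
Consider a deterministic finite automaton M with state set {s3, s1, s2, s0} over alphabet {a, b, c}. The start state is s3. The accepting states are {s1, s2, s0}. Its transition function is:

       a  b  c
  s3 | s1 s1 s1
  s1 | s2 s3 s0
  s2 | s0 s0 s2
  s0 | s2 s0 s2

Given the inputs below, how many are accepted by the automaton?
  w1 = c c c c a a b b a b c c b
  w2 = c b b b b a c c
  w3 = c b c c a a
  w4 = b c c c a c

w1:
  start at s3
  read 'c': s3 → s1
  read 'c': s1 → s0
  read 'c': s0 → s2
  read 'c': s2 → s2
  read 'a': s2 → s0
  read 'a': s0 → s2
  read 'b': s2 → s0
  read 'b': s0 → s0
  read 'a': s0 → s2
  read 'b': s2 → s0
  read 'c': s0 → s2
  read 'c': s2 → s2
  read 'b': s2 → s0
  end s0, accepted
w2:
  start at s3
  read 'c': s3 → s1
  read 'b': s1 → s3
  read 'b': s3 → s1
  read 'b': s1 → s3
  read 'b': s3 → s1
  read 'a': s1 → s2
  read 'c': s2 → s2
  read 'c': s2 → s2
  end s2, accepted
w3:
  start at s3
  read 'c': s3 → s1
  read 'b': s1 → s3
  read 'c': s3 → s1
  read 'c': s1 → s0
  read 'a': s0 → s2
  read 'a': s2 → s0
  end s0, accepted
w4:
  start at s3
  read 'b': s3 → s1
  read 'c': s1 → s0
  read 'c': s0 → s2
  read 'c': s2 → s2
  read 'a': s2 → s0
  read 'c': s0 → s2
  end s2, accepted

4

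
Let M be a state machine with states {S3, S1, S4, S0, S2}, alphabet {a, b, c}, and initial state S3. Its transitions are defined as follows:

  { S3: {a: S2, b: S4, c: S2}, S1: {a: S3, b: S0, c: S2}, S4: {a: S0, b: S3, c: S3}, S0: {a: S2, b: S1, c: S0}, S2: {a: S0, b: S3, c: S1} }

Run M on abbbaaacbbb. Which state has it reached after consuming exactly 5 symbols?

S2

start at S3
read 'a': S3 → S2
read 'b': S2 → S3
read 'b': S3 → S4
read 'b': S4 → S3
read 'a': S3 → S2
After 5 symbols: S2.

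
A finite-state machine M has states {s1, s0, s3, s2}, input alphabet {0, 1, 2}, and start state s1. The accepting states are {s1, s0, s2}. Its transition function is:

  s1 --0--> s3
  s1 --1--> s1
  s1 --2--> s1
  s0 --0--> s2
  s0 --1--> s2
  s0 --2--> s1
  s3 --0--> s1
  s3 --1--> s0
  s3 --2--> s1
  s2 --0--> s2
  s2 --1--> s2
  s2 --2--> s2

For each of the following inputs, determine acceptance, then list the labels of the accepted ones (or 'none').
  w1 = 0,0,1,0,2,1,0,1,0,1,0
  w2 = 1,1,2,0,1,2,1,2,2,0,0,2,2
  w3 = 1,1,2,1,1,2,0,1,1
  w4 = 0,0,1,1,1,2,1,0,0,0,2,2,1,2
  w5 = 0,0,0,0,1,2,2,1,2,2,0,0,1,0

w1, w2, w3, w4

w1:
  start at s1
  read '0': s1 → s3
  read '0': s3 → s1
  read '1': s1 → s1
  read '0': s1 → s3
  read '2': s3 → s1
  read '1': s1 → s1
  read '0': s1 → s3
  read '1': s3 → s0
  read '0': s0 → s2
  read '1': s2 → s2
  read '0': s2 → s2
  end s2, accepted
w2:
  start at s1
  read '1': s1 → s1
  read '1': s1 → s1
  read '2': s1 → s1
  read '0': s1 → s3
  read '1': s3 → s0
  read '2': s0 → s1
  read '1': s1 → s1
  read '2': s1 → s1
  read '2': s1 → s1
  read '0': s1 → s3
  read '0': s3 → s1
  read '2': s1 → s1
  read '2': s1 → s1
  end s1, accepted
w3:
  start at s1
  read '1': s1 → s1
  read '1': s1 → s1
  read '2': s1 → s1
  read '1': s1 → s1
  read '1': s1 → s1
  read '2': s1 → s1
  read '0': s1 → s3
  read '1': s3 → s0
  read '1': s0 → s2
  end s2, accepted
w4:
  start at s1
  read '0': s1 → s3
  read '0': s3 → s1
  read '1': s1 → s1
  read '1': s1 → s1
  read '1': s1 → s1
  read '2': s1 → s1
  read '1': s1 → s1
  read '0': s1 → s3
  read '0': s3 → s1
  read '0': s1 → s3
  read '2': s3 → s1
  read '2': s1 → s1
  read '1': s1 → s1
  read '2': s1 → s1
  end s1, accepted
w5:
  start at s1
  read '0': s1 → s3
  read '0': s3 → s1
  read '0': s1 → s3
  read '0': s3 → s1
  read '1': s1 → s1
  read '2': s1 → s1
  read '2': s1 → s1
  read '1': s1 → s1
  read '2': s1 → s1
  read '2': s1 → s1
  read '0': s1 → s3
  read '0': s3 → s1
  read '1': s1 → s1
  read '0': s1 → s3
  end s3, rejected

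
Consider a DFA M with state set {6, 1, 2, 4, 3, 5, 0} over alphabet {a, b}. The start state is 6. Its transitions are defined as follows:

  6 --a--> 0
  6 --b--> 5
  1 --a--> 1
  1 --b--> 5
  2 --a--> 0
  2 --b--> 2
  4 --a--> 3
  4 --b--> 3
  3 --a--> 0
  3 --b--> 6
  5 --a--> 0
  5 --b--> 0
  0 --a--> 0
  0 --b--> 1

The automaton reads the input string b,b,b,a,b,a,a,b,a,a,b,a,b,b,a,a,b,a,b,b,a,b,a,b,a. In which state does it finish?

Trace: 6 -b-> 5 -b-> 0 -b-> 1 -a-> 1 -b-> 5 -a-> 0 -a-> 0 -b-> 1 -a-> 1 -a-> 1 -b-> 5 -a-> 0 -b-> 1 -b-> 5 -a-> 0 -a-> 0 -b-> 1 -a-> 1 -b-> 5 -b-> 0 -a-> 0 -b-> 1 -a-> 1 -b-> 5 -a-> 0

0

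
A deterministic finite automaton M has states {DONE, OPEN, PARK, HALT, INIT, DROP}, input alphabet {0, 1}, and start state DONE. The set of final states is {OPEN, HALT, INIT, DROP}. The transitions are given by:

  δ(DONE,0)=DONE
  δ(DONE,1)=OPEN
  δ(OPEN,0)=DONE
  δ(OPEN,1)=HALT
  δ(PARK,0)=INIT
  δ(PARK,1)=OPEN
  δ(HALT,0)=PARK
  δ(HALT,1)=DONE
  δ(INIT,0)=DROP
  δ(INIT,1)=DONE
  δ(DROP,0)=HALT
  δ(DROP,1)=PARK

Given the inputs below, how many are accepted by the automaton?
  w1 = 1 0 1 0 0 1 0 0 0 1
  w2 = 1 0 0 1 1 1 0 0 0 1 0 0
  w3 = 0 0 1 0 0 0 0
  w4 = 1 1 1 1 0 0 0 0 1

2

w1: DONE → OPEN → DONE → OPEN → DONE → DONE → OPEN → DONE → DONE → DONE → OPEN  → end OPEN, accepted
w2: DONE → OPEN → DONE → DONE → OPEN → HALT → DONE → DONE → DONE → DONE → OPEN → DONE → DONE  → end DONE, rejected
w3: DONE → DONE → DONE → OPEN → DONE → DONE → DONE → DONE  → end DONE, rejected
w4: DONE → OPEN → HALT → DONE → OPEN → DONE → DONE → DONE → DONE → OPEN  → end OPEN, accepted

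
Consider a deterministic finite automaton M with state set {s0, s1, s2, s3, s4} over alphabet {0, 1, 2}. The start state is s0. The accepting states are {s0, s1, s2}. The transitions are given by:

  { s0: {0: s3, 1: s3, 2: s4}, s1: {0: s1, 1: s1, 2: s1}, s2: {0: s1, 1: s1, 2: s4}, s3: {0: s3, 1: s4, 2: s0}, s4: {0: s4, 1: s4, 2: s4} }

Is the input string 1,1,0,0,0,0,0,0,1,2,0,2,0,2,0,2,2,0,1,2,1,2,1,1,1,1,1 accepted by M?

No

Trace: s0 -1-> s3 -1-> s4 -0-> s4 -0-> s4 -0-> s4 -0-> s4 -0-> s4 -0-> s4 -1-> s4 -2-> s4 -0-> s4 -2-> s4 -0-> s4 -2-> s4 -0-> s4 -2-> s4 -2-> s4 -0-> s4 -1-> s4 -2-> s4 -1-> s4 -2-> s4 -1-> s4 -1-> s4 -1-> s4 -1-> s4 -1-> s4
End state s4 is not accepting.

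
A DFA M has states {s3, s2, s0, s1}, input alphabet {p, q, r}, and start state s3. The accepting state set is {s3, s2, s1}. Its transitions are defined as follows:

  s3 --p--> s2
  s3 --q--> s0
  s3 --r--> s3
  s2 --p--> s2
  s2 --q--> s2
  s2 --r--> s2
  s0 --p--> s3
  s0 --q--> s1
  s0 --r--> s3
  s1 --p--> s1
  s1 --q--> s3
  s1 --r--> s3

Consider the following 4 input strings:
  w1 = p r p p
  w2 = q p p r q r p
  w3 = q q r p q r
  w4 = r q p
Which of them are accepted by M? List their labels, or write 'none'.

w1: Trace: s3 -p-> s2 -r-> s2 -p-> s2 -p-> s2  → end s2, accepted
w2: Trace: s3 -q-> s0 -p-> s3 -p-> s2 -r-> s2 -q-> s2 -r-> s2 -p-> s2  → end s2, accepted
w3: Trace: s3 -q-> s0 -q-> s1 -r-> s3 -p-> s2 -q-> s2 -r-> s2  → end s2, accepted
w4: Trace: s3 -r-> s3 -q-> s0 -p-> s3  → end s3, accepted

w1, w2, w3, w4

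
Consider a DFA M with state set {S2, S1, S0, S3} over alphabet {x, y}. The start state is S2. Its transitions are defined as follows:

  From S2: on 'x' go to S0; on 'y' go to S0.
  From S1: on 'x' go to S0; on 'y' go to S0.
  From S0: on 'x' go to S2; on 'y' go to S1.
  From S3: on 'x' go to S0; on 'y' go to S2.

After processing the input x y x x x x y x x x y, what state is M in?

S0

Trace: S2 -x-> S0 -y-> S1 -x-> S0 -x-> S2 -x-> S0 -x-> S2 -y-> S0 -x-> S2 -x-> S0 -x-> S2 -y-> S0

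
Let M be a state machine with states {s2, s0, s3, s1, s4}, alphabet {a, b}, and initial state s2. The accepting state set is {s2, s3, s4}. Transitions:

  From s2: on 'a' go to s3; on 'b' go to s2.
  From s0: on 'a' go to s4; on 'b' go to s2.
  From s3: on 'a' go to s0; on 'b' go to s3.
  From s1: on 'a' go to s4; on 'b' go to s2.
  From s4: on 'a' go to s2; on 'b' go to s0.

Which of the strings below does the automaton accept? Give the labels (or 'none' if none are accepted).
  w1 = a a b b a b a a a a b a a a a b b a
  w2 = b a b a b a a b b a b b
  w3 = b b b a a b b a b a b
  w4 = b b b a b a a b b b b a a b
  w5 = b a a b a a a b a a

w1: Trace: s2 -a-> s3 -a-> s0 -b-> s2 -b-> s2 -a-> s3 -b-> s3 -a-> s0 -a-> s4 -a-> s2 -a-> s3 -b-> s3 -a-> s0 -a-> s4 -a-> s2 -a-> s3 -b-> s3 -b-> s3 -a-> s0  → end s0, rejected
w2: Trace: s2 -b-> s2 -a-> s3 -b-> s3 -a-> s0 -b-> s2 -a-> s3 -a-> s0 -b-> s2 -b-> s2 -a-> s3 -b-> s3 -b-> s3  → end s3, accepted
w3: Trace: s2 -b-> s2 -b-> s2 -b-> s2 -a-> s3 -a-> s0 -b-> s2 -b-> s2 -a-> s3 -b-> s3 -a-> s0 -b-> s2  → end s2, accepted
w4: Trace: s2 -b-> s2 -b-> s2 -b-> s2 -a-> s3 -b-> s3 -a-> s0 -a-> s4 -b-> s0 -b-> s2 -b-> s2 -b-> s2 -a-> s3 -a-> s0 -b-> s2  → end s2, accepted
w5: Trace: s2 -b-> s2 -a-> s3 -a-> s0 -b-> s2 -a-> s3 -a-> s0 -a-> s4 -b-> s0 -a-> s4 -a-> s2  → end s2, accepted

w2, w3, w4, w5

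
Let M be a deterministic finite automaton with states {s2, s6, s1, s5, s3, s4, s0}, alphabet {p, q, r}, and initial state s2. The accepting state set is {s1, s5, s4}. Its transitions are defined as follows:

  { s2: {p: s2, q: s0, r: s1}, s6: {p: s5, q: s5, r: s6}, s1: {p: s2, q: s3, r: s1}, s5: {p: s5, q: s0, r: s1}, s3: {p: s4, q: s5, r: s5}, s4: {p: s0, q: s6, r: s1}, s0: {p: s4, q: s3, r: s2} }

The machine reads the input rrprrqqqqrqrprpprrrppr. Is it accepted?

Yes

start at s2
read 'r': s2 → s1
read 'r': s1 → s1
read 'p': s1 → s2
read 'r': s2 → s1
read 'r': s1 → s1
read 'q': s1 → s3
read 'q': s3 → s5
read 'q': s5 → s0
read 'q': s0 → s3
read 'r': s3 → s5
read 'q': s5 → s0
read 'r': s0 → s2
read 'p': s2 → s2
read 'r': s2 → s1
read 'p': s1 → s2
read 'p': s2 → s2
read 'r': s2 → s1
read 'r': s1 → s1
read 'r': s1 → s1
read 'p': s1 → s2
read 'p': s2 → s2
read 'r': s2 → s1
End state s1 is accepting.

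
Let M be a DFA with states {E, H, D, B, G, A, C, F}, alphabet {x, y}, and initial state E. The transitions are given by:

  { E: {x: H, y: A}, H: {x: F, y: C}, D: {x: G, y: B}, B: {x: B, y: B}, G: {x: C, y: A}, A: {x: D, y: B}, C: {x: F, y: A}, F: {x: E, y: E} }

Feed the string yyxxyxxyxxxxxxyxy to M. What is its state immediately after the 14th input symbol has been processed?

B

E → A → B → B → B → B → B → B → B → B → B → B → B → B → B
After 14 symbols: B.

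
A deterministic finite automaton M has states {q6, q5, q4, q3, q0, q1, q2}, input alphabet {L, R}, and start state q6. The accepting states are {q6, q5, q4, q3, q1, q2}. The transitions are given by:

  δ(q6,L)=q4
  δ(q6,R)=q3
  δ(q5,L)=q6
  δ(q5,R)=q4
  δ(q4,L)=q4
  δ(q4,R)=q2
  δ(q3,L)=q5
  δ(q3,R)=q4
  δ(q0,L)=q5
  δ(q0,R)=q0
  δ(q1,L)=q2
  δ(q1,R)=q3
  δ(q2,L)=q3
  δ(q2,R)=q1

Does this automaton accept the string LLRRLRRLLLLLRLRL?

q6 → q4 → q4 → q2 → q1 → q2 → q1 → q3 → q5 → q6 → q4 → q4 → q4 → q2 → q3 → q4 → q4
End state q4 is accepting.

Yes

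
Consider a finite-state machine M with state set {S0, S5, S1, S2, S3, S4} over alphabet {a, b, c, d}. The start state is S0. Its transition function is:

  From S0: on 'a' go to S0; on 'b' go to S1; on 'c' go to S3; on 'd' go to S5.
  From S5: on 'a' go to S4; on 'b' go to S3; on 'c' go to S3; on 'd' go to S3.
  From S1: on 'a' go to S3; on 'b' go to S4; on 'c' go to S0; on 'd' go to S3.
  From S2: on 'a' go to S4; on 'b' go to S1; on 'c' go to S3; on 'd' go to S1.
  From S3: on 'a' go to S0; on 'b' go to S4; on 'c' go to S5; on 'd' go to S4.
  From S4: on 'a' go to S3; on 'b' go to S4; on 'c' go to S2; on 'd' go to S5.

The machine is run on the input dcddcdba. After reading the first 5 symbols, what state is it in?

S3

start at S0
read 'd': S0 → S5
read 'c': S5 → S3
read 'd': S3 → S4
read 'd': S4 → S5
read 'c': S5 → S3
After 5 symbols: S3.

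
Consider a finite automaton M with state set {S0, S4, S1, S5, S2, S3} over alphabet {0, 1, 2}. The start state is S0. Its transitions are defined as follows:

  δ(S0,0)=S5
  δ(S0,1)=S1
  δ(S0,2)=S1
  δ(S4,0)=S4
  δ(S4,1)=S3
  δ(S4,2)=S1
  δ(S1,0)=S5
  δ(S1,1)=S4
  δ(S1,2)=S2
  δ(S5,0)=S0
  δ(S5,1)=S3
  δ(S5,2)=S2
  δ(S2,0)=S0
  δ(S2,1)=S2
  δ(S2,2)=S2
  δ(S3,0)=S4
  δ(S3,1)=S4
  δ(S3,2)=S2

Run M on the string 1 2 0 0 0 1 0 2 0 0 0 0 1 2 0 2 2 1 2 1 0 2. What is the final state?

S0 → S1 → S2 → S0 → S5 → S0 → S1 → S5 → S2 → S0 → S5 → S0 → S5 → S3 → S2 → S0 → S1 → S2 → S2 → S2 → S2 → S0 → S1

S1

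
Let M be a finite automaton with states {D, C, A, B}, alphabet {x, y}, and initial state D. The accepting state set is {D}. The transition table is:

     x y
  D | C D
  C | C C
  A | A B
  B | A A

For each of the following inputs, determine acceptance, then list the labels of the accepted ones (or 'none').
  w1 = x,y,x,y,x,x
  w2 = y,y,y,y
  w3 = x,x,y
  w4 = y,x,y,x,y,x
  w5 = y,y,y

w2, w5

w1: D → C → C → C → C → C → C  → end C, rejected
w2: D → D → D → D → D  → end D, accepted
w3: D → C → C → C  → end C, rejected
w4: D → D → C → C → C → C → C  → end C, rejected
w5: D → D → D → D  → end D, accepted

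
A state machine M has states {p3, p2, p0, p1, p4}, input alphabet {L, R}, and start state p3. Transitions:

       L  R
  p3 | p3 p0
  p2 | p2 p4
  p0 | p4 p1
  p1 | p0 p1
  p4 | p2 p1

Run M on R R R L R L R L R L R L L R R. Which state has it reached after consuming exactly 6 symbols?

Trace: p3 -R-> p0 -R-> p1 -R-> p1 -L-> p0 -R-> p1 -L-> p0
After 6 symbols: p0.

p0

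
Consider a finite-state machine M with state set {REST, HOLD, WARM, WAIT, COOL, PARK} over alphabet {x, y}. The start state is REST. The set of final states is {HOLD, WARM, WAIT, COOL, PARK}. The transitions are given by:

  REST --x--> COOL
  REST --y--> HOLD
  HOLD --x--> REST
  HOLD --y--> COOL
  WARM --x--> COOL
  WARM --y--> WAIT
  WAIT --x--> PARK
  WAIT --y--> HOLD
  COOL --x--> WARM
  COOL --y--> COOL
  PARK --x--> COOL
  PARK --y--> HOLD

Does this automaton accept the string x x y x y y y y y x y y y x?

start at REST
read 'x': REST → COOL
read 'x': COOL → WARM
read 'y': WARM → WAIT
read 'x': WAIT → PARK
read 'y': PARK → HOLD
read 'y': HOLD → COOL
read 'y': COOL → COOL
read 'y': COOL → COOL
read 'y': COOL → COOL
read 'x': COOL → WARM
read 'y': WARM → WAIT
read 'y': WAIT → HOLD
read 'y': HOLD → COOL
read 'x': COOL → WARM
End state WARM is accepting.

Yes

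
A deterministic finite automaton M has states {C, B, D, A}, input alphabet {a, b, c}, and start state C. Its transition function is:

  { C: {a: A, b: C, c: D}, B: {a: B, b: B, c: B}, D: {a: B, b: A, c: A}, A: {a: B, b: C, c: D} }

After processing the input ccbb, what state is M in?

C

C → D → A → C → C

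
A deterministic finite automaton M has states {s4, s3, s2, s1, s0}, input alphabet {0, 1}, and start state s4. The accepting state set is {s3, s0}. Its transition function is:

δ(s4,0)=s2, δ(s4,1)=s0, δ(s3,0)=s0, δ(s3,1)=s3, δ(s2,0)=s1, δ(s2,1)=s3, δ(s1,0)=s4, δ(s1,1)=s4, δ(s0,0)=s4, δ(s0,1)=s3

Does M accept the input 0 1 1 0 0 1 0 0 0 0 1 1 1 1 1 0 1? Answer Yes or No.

Yes

s4 → s2 → s3 → s3 → s0 → s4 → s0 → s4 → s2 → s1 → s4 → s0 → s3 → s3 → s3 → s3 → s0 → s3
End state s3 is accepting.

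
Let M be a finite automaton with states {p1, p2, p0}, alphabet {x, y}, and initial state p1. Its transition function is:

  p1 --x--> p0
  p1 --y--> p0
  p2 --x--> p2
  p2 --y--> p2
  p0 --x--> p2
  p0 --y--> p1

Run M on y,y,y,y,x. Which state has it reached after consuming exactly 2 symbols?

p1 → p0 → p1
After 2 symbols: p1.

p1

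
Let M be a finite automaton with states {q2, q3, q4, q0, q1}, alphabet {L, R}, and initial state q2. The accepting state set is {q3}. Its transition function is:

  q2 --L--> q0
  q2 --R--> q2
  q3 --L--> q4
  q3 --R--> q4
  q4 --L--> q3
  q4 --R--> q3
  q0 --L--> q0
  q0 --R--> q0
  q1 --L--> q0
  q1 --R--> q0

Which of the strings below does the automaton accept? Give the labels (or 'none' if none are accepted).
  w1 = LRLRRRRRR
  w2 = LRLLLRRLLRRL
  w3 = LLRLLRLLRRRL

none

w1: q2 → q0 → q0 → q0 → q0 → q0 → q0 → q0 → q0 → q0  → end q0, rejected
w2: q2 → q0 → q0 → q0 → q0 → q0 → q0 → q0 → q0 → q0 → q0 → q0 → q0  → end q0, rejected
w3: q2 → q0 → q0 → q0 → q0 → q0 → q0 → q0 → q0 → q0 → q0 → q0 → q0  → end q0, rejected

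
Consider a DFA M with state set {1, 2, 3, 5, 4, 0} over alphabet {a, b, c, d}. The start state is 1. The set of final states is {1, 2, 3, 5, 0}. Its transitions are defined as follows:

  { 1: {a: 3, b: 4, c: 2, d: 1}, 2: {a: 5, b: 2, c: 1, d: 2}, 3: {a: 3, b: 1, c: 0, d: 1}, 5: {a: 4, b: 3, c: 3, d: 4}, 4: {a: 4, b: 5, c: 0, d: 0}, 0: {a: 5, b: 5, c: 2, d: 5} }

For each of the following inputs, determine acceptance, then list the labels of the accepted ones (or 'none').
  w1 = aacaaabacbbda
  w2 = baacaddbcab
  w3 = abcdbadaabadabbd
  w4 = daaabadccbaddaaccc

w1, w2, w3, w4

w1: Trace: 1 -a-> 3 -a-> 3 -c-> 0 -a-> 5 -a-> 4 -a-> 4 -b-> 5 -a-> 4 -c-> 0 -b-> 5 -b-> 3 -d-> 1 -a-> 3  → end 3, accepted
w2: Trace: 1 -b-> 4 -a-> 4 -a-> 4 -c-> 0 -a-> 5 -d-> 4 -d-> 0 -b-> 5 -c-> 3 -a-> 3 -b-> 1  → end 1, accepted
w3: Trace: 1 -a-> 3 -b-> 1 -c-> 2 -d-> 2 -b-> 2 -a-> 5 -d-> 4 -a-> 4 -a-> 4 -b-> 5 -a-> 4 -d-> 0 -a-> 5 -b-> 3 -b-> 1 -d-> 1  → end 1, accepted
w4: Trace: 1 -d-> 1 -a-> 3 -a-> 3 -a-> 3 -b-> 1 -a-> 3 -d-> 1 -c-> 2 -c-> 1 -b-> 4 -a-> 4 -d-> 0 -d-> 5 -a-> 4 -a-> 4 -c-> 0 -c-> 2 -c-> 1  → end 1, accepted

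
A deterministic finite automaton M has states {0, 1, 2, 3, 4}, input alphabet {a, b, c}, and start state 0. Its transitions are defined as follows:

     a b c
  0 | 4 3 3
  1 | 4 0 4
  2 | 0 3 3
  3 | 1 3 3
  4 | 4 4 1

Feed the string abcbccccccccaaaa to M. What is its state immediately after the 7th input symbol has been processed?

3

Trace: 0 -a-> 4 -b-> 4 -c-> 1 -b-> 0 -c-> 3 -c-> 3 -c-> 3
After 7 symbols: 3.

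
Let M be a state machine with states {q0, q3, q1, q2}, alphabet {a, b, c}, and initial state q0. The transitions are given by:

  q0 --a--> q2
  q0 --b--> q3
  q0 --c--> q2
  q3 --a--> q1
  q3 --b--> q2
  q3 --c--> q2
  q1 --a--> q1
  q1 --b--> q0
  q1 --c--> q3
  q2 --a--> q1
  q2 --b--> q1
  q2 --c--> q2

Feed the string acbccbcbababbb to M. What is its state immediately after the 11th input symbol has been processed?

start at q0
read 'a': q0 → q2
read 'c': q2 → q2
read 'b': q2 → q1
read 'c': q1 → q3
read 'c': q3 → q2
read 'b': q2 → q1
read 'c': q1 → q3
read 'b': q3 → q2
read 'a': q2 → q1
read 'b': q1 → q0
read 'a': q0 → q2
After 11 symbols: q2.

q2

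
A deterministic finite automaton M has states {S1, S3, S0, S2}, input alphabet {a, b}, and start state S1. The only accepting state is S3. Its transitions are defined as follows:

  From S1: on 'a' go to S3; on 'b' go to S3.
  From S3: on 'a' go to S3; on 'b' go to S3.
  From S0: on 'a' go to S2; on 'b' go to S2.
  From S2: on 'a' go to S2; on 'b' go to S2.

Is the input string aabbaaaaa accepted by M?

Yes

Trace: S1 -a-> S3 -a-> S3 -b-> S3 -b-> S3 -a-> S3 -a-> S3 -a-> S3 -a-> S3 -a-> S3
End state S3 is accepting.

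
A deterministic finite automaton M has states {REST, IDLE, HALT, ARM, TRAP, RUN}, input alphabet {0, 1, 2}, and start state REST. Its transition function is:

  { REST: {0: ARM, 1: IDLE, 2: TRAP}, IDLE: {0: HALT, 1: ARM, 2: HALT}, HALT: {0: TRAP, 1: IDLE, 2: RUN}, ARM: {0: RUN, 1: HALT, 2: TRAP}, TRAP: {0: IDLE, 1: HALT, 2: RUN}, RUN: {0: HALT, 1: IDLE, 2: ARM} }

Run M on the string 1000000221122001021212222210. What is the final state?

start at REST
read '1': REST → IDLE
read '0': IDLE → HALT
read '0': HALT → TRAP
read '0': TRAP → IDLE
read '0': IDLE → HALT
read '0': HALT → TRAP
read '0': TRAP → IDLE
read '2': IDLE → HALT
read '2': HALT → RUN
read '1': RUN → IDLE
read '1': IDLE → ARM
read '2': ARM → TRAP
read '2': TRAP → RUN
read '0': RUN → HALT
read '0': HALT → TRAP
read '1': TRAP → HALT
read '0': HALT → TRAP
read '2': TRAP → RUN
read '1': RUN → IDLE
read '2': IDLE → HALT
read '1': HALT → IDLE
read '2': IDLE → HALT
read '2': HALT → RUN
read '2': RUN → ARM
read '2': ARM → TRAP
read '2': TRAP → RUN
read '1': RUN → IDLE
read '0': IDLE → HALT

HALT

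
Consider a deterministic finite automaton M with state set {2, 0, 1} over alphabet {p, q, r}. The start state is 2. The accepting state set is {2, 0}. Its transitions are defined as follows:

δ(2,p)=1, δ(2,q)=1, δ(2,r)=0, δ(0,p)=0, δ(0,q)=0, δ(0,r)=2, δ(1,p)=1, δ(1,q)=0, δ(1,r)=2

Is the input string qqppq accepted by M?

2 → 1 → 0 → 0 → 0 → 0
End state 0 is accepting.

Yes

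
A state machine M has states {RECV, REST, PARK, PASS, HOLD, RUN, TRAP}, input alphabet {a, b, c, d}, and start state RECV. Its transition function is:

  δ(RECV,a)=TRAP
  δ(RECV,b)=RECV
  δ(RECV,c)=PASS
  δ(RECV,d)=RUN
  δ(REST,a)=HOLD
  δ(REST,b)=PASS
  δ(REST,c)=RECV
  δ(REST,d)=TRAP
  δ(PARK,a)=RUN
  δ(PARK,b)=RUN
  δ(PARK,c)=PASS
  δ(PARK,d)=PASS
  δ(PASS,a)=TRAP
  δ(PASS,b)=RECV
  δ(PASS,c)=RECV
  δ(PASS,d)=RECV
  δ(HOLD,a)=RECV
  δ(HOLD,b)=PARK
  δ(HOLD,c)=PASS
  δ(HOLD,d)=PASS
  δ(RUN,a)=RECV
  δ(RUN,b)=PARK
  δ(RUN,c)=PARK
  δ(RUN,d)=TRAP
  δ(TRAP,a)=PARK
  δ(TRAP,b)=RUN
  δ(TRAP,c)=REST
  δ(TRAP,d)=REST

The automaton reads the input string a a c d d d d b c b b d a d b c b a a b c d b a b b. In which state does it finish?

start at RECV
read 'a': RECV → TRAP
read 'a': TRAP → PARK
read 'c': PARK → PASS
read 'd': PASS → RECV
read 'd': RECV → RUN
read 'd': RUN → TRAP
read 'd': TRAP → REST
read 'b': REST → PASS
read 'c': PASS → RECV
read 'b': RECV → RECV
read 'b': RECV → RECV
read 'd': RECV → RUN
read 'a': RUN → RECV
read 'd': RECV → RUN
read 'b': RUN → PARK
read 'c': PARK → PASS
read 'b': PASS → RECV
read 'a': RECV → TRAP
read 'a': TRAP → PARK
read 'b': PARK → RUN
read 'c': RUN → PARK
read 'd': PARK → PASS
read 'b': PASS → RECV
read 'a': RECV → TRAP
read 'b': TRAP → RUN
read 'b': RUN → PARK

PARK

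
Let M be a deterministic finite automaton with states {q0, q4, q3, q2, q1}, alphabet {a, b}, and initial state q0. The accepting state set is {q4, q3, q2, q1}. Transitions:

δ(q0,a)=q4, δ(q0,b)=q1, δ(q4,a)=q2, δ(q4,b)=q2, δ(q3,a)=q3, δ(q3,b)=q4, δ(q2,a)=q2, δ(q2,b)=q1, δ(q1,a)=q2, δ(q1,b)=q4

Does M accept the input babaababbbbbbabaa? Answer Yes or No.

Yes

q0 → q1 → q2 → q1 → q2 → q2 → q1 → q2 → q1 → q4 → q2 → q1 → q4 → q2 → q2 → q1 → q2 → q2
End state q2 is accepting.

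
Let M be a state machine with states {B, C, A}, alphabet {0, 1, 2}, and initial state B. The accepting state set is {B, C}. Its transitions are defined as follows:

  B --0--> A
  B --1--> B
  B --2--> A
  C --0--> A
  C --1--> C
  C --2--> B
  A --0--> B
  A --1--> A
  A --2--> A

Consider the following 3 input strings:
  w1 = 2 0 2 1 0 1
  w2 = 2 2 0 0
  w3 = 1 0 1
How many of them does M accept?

w1: B → A → B → A → A → B → B  → end B, accepted
w2: B → A → A → B → A  → end A, rejected
w3: B → B → A → A  → end A, rejected

1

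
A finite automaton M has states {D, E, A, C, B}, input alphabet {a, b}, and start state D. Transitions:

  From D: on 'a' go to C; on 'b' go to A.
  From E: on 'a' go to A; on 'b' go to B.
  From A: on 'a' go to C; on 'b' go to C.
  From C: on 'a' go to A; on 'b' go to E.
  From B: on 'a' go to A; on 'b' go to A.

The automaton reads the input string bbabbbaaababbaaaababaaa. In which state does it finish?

A

Trace: D -b-> A -b-> C -a-> A -b-> C -b-> E -b-> B -a-> A -a-> C -a-> A -b-> C -a-> A -b-> C -b-> E -a-> A -a-> C -a-> A -a-> C -b-> E -a-> A -b-> C -a-> A -a-> C -a-> A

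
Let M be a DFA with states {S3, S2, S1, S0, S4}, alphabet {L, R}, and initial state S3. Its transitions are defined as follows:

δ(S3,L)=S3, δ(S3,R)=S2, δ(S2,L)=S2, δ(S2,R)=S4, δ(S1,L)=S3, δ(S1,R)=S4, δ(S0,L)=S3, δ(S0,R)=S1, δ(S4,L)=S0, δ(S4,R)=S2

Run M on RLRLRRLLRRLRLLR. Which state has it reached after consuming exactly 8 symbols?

S3

S3 → S2 → S2 → S4 → S0 → S1 → S4 → S0 → S3
After 8 symbols: S3.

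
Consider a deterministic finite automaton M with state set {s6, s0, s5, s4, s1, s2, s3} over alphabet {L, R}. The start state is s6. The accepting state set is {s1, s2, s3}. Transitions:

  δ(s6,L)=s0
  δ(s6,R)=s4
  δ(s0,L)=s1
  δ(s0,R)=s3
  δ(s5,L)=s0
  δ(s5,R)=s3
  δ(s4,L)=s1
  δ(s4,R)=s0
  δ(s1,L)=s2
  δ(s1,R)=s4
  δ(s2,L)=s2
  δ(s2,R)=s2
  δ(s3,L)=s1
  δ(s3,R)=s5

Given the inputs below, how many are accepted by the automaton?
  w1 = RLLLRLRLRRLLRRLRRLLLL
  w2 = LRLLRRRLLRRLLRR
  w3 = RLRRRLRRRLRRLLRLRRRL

w1: s6 → s4 → s1 → s2 → s2 → s2 → s2 → s2 → s2 → s2 → s2 → s2 → s2 → s2 → s2 → s2 → s2 → s2 → s2 → s2 → s2 → s2  → end s2, accepted
w2: s6 → s0 → s3 → s1 → s2 → s2 → s2 → s2 → s2 → s2 → s2 → s2 → s2 → s2 → s2 → s2  → end s2, accepted
w3: s6 → s4 → s1 → s4 → s0 → s3 → s1 → s4 → s0 → s3 → s1 → s4 → s0 → s1 → s2 → s2 → s2 → s2 → s2 → s2 → s2  → end s2, accepted

3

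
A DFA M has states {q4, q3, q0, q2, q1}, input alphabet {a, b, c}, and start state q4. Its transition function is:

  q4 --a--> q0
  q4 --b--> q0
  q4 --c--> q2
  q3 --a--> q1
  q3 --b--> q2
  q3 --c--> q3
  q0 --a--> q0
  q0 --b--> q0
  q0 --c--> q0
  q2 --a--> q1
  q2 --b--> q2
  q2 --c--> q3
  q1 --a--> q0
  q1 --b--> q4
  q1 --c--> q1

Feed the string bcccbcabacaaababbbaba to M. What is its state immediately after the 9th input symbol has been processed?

start at q4
read 'b': q4 → q0
read 'c': q0 → q0
read 'c': q0 → q0
read 'c': q0 → q0
read 'b': q0 → q0
read 'c': q0 → q0
read 'a': q0 → q0
read 'b': q0 → q0
read 'a': q0 → q0
After 9 symbols: q0.

q0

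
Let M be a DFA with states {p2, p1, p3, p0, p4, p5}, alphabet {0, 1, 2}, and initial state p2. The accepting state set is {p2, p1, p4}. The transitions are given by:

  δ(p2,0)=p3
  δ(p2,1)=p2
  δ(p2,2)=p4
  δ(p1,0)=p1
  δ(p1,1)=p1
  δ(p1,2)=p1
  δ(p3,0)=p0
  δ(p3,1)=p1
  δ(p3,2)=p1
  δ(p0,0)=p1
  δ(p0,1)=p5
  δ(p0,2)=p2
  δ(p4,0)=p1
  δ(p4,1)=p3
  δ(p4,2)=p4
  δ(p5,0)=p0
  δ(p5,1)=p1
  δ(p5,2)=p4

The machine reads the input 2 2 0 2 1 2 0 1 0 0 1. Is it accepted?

start at p2
read '2': p2 → p4
read '2': p4 → p4
read '0': p4 → p1
read '2': p1 → p1
read '1': p1 → p1
read '2': p1 → p1
read '0': p1 → p1
read '1': p1 → p1
read '0': p1 → p1
read '0': p1 → p1
read '1': p1 → p1
End state p1 is accepting.

Yes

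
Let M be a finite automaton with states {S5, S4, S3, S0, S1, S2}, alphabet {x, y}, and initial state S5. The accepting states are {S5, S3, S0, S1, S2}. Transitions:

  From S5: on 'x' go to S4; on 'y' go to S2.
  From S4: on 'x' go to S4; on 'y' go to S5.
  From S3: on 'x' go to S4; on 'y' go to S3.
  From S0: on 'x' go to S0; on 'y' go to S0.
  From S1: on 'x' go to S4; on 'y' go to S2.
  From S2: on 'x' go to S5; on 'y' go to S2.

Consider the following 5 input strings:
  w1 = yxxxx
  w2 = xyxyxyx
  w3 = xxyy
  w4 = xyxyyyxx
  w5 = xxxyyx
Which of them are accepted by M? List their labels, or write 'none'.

w3, w5

w1: S5 → S2 → S5 → S4 → S4 → S4  → end S4, rejected
w2: S5 → S4 → S5 → S4 → S5 → S4 → S5 → S4  → end S4, rejected
w3: S5 → S4 → S4 → S5 → S2  → end S2, accepted
w4: S5 → S4 → S5 → S4 → S5 → S2 → S2 → S5 → S4  → end S4, rejected
w5: S5 → S4 → S4 → S4 → S5 → S2 → S5  → end S5, accepted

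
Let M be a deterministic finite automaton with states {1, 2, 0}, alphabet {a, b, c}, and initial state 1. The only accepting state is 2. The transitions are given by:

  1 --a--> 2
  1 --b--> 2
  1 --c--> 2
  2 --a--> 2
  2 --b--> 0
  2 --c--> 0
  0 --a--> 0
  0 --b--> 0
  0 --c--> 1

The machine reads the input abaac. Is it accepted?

No

start at 1
read 'a': 1 → 2
read 'b': 2 → 0
read 'a': 0 → 0
read 'a': 0 → 0
read 'c': 0 → 1
End state 1 is not accepting.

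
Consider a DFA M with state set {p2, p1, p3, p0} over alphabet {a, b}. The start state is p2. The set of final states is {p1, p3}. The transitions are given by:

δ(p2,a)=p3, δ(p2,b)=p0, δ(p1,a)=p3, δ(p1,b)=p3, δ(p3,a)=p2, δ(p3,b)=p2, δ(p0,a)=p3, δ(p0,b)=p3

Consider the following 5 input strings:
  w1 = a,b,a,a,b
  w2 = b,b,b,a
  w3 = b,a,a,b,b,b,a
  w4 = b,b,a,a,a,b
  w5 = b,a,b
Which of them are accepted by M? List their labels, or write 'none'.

w1: p2 → p3 → p2 → p3 → p2 → p0  → end p0, rejected
w2: p2 → p0 → p3 → p2 → p3  → end p3, accepted
w3: p2 → p0 → p3 → p2 → p0 → p3 → p2 → p3  → end p3, accepted
w4: p2 → p0 → p3 → p2 → p3 → p2 → p0  → end p0, rejected
w5: p2 → p0 → p3 → p2  → end p2, rejected

w2, w3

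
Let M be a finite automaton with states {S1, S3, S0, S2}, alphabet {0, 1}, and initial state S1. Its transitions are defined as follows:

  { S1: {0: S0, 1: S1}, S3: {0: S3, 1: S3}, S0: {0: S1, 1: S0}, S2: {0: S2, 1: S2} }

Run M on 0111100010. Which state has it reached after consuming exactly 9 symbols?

S1 → S0 → S0 → S0 → S0 → S0 → S1 → S0 → S1 → S1
After 9 symbols: S1.

S1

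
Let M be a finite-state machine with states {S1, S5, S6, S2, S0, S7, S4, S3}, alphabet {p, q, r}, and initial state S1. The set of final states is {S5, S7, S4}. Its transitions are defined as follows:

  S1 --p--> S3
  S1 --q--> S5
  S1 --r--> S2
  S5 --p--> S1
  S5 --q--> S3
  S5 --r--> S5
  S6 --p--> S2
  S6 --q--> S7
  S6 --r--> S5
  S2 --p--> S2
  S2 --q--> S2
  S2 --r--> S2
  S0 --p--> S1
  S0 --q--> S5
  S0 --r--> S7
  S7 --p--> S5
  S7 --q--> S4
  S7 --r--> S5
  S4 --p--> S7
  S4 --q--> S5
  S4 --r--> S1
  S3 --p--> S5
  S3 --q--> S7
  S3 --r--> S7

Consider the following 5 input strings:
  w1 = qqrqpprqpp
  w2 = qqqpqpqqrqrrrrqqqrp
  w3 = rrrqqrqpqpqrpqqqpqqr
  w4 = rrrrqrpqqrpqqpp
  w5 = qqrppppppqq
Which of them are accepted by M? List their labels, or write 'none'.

w1: Trace: S1 -q-> S5 -q-> S3 -r-> S7 -q-> S4 -p-> S7 -p-> S5 -r-> S5 -q-> S3 -p-> S5 -p-> S1  → end S1, rejected
w2: Trace: S1 -q-> S5 -q-> S3 -q-> S7 -p-> S5 -q-> S3 -p-> S5 -q-> S3 -q-> S7 -r-> S5 -q-> S3 -r-> S7 -r-> S5 -r-> S5 -r-> S5 -q-> S3 -q-> S7 -q-> S4 -r-> S1 -p-> S3  → end S3, rejected
w3: Trace: S1 -r-> S2 -r-> S2 -r-> S2 -q-> S2 -q-> S2 -r-> S2 -q-> S2 -p-> S2 -q-> S2 -p-> S2 -q-> S2 -r-> S2 -p-> S2 -q-> S2 -q-> S2 -q-> S2 -p-> S2 -q-> S2 -q-> S2 -r-> S2  → end S2, rejected
w4: Trace: S1 -r-> S2 -r-> S2 -r-> S2 -r-> S2 -q-> S2 -r-> S2 -p-> S2 -q-> S2 -q-> S2 -r-> S2 -p-> S2 -q-> S2 -q-> S2 -p-> S2 -p-> S2  → end S2, rejected
w5: Trace: S1 -q-> S5 -q-> S3 -r-> S7 -p-> S5 -p-> S1 -p-> S3 -p-> S5 -p-> S1 -p-> S3 -q-> S7 -q-> S4  → end S4, accepted

w5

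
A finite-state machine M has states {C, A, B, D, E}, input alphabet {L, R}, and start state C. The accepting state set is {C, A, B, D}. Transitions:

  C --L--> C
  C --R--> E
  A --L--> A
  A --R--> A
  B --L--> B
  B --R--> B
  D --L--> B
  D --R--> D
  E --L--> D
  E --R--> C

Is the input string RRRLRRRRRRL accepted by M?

C → E → C → E → D → D → D → D → D → D → D → B
End state B is accepting.

Yes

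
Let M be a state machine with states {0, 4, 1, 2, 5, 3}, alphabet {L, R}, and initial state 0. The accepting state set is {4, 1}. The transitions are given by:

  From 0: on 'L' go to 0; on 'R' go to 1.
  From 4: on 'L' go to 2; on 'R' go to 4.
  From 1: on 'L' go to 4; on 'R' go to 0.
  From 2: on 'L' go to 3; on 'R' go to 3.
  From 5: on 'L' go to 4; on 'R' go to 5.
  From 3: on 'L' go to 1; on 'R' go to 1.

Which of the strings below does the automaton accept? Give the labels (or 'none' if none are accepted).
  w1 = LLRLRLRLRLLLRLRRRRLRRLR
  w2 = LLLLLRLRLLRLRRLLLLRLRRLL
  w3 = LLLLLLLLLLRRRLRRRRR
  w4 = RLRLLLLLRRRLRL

w1: 0 → 0 → 0 → 1 → 4 → 4 → 2 → 3 → 1 → 0 → 0 → 0 → 0 → 1 → 4 → 4 → 4 → 4 → 4 → 2 → 3 → 1 → 4 → 4  → end 4, accepted
w2: 0 → 0 → 0 → 0 → 0 → 0 → 1 → 4 → 4 → 2 → 3 → 1 → 4 → 4 → 4 → 2 → 3 → 1 → 4 → 4 → 2 → 3 → 1 → 4 → 2  → end 2, rejected
w3: 0 → 0 → 0 → 0 → 0 → 0 → 0 → 0 → 0 → 0 → 0 → 1 → 0 → 1 → 4 → 4 → 4 → 4 → 4 → 4  → end 4, accepted
w4: 0 → 1 → 4 → 4 → 2 → 3 → 1 → 4 → 2 → 3 → 1 → 0 → 0 → 1 → 4  → end 4, accepted

w1, w3, w4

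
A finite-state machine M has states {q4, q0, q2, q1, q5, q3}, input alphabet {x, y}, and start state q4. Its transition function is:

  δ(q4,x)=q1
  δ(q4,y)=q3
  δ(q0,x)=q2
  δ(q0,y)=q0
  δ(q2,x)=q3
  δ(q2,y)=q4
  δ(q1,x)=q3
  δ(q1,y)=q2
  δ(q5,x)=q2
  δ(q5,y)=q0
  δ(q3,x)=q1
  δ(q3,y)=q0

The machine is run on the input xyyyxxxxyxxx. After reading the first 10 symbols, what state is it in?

q2

start at q4
read 'x': q4 → q1
read 'y': q1 → q2
read 'y': q2 → q4
read 'y': q4 → q3
read 'x': q3 → q1
read 'x': q1 → q3
read 'x': q3 → q1
read 'x': q1 → q3
read 'y': q3 → q0
read 'x': q0 → q2
After 10 symbols: q2.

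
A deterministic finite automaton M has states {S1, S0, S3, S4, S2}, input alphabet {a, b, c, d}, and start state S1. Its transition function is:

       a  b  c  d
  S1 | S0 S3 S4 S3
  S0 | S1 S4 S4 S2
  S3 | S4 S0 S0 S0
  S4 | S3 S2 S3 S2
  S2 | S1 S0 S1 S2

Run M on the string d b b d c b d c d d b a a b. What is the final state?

S4

Trace: S1 -d-> S3 -b-> S0 -b-> S4 -d-> S2 -c-> S1 -b-> S3 -d-> S0 -c-> S4 -d-> S2 -d-> S2 -b-> S0 -a-> S1 -a-> S0 -b-> S4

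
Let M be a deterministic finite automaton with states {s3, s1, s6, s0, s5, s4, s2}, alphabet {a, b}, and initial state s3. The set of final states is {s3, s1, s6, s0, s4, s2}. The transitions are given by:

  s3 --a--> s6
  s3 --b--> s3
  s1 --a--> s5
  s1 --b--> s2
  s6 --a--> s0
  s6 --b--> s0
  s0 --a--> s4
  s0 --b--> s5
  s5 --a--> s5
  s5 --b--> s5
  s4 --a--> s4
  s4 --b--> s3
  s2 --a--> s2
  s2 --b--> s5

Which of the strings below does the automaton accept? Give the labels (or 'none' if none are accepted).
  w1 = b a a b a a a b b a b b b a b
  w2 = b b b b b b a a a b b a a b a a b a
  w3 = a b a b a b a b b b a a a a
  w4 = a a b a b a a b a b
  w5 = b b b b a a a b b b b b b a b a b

w3, w5

w1: s3 → s3 → s6 → s0 → s5 → s5 → s5 → s5 → s5 → s5 → s5 → s5 → s5 → s5 → s5 → s5  → end s5, rejected
w2: s3 → s3 → s3 → s3 → s3 → s3 → s3 → s6 → s0 → s4 → s3 → s3 → s6 → s0 → s5 → s5 → s5 → s5 → s5  → end s5, rejected
w3: s3 → s6 → s0 → s4 → s3 → s6 → s0 → s4 → s3 → s3 → s3 → s6 → s0 → s4 → s4  → end s4, accepted
w4: s3 → s6 → s0 → s5 → s5 → s5 → s5 → s5 → s5 → s5 → s5  → end s5, rejected
w5: s3 → s3 → s3 → s3 → s3 → s6 → s0 → s4 → s3 → s3 → s3 → s3 → s3 → s3 → s6 → s0 → s4 → s3  → end s3, accepted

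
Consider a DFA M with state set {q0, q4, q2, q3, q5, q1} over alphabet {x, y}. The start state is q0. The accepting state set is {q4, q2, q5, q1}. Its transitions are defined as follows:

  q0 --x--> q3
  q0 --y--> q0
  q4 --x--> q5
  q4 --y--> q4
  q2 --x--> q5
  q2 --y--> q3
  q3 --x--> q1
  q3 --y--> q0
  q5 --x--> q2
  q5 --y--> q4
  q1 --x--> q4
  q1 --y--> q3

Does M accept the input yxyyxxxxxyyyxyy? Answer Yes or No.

No

start at q0
read 'y': q0 → q0
read 'x': q0 → q3
read 'y': q3 → q0
read 'y': q0 → q0
read 'x': q0 → q3
read 'x': q3 → q1
read 'x': q1 → q4
read 'x': q4 → q5
read 'x': q5 → q2
read 'y': q2 → q3
read 'y': q3 → q0
read 'y': q0 → q0
read 'x': q0 → q3
read 'y': q3 → q0
read 'y': q0 → q0
End state q0 is not accepting.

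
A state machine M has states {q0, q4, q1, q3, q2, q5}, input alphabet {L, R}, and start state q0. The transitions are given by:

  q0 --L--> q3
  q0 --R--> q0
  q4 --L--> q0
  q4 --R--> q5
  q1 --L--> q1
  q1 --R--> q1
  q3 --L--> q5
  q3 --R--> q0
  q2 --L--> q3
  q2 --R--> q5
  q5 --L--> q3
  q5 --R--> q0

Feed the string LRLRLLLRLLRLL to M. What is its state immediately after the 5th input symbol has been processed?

start at q0
read 'L': q0 → q3
read 'R': q3 → q0
read 'L': q0 → q3
read 'R': q3 → q0
read 'L': q0 → q3
After 5 symbols: q3.

q3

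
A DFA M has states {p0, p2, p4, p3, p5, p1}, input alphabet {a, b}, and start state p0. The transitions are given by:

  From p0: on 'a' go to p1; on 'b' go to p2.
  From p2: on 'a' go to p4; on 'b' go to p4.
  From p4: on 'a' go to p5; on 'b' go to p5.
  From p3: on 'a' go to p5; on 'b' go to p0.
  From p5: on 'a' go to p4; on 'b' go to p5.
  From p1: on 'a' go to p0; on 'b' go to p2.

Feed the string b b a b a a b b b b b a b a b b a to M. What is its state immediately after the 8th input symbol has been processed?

p5

start at p0
read 'b': p0 → p2
read 'b': p2 → p4
read 'a': p4 → p5
read 'b': p5 → p5
read 'a': p5 → p4
read 'a': p4 → p5
read 'b': p5 → p5
read 'b': p5 → p5
After 8 symbols: p5.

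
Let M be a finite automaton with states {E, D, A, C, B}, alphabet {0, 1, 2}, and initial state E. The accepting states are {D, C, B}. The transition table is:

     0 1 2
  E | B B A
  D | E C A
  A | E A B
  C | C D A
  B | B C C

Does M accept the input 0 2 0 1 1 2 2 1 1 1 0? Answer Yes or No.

E → B → C → C → D → C → A → B → C → D → C → C
End state C is accepting.

Yes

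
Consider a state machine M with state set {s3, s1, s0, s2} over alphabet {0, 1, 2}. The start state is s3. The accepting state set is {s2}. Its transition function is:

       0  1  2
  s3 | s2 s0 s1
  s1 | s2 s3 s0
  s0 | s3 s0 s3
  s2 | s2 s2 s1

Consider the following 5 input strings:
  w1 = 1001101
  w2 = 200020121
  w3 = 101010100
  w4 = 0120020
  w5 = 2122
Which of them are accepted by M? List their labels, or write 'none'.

w1, w3, w4

w1: Trace: s3 -1-> s0 -0-> s3 -0-> s2 -1-> s2 -1-> s2 -0-> s2 -1-> s2  → end s2, accepted
w2: Trace: s3 -2-> s1 -0-> s2 -0-> s2 -0-> s2 -2-> s1 -0-> s2 -1-> s2 -2-> s1 -1-> s3  → end s3, rejected
w3: Trace: s3 -1-> s0 -0-> s3 -1-> s0 -0-> s3 -1-> s0 -0-> s3 -1-> s0 -0-> s3 -0-> s2  → end s2, accepted
w4: Trace: s3 -0-> s2 -1-> s2 -2-> s1 -0-> s2 -0-> s2 -2-> s1 -0-> s2  → end s2, accepted
w5: Trace: s3 -2-> s1 -1-> s3 -2-> s1 -2-> s0  → end s0, rejected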